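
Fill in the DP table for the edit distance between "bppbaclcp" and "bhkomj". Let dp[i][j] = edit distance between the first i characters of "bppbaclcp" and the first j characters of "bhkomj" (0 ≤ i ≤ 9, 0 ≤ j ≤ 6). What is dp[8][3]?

   ''  b  h  k  o  m  j
''  0  1  2  3  4  5  6
 b  1  0  1  2  3  4  5
 p  2  1  1  2  3  4  5
 p  3  2  2  2  3  4  5
 b  4  3  3  3  3  4  5
 a  5  4  4  4  4  4  5
 c  6  5  5  5  5  5  5
 l  7  6  6  6  6  6  6
 c  8  7  7  7  7  7  7
 p  9  8  8  8  8  8  8

7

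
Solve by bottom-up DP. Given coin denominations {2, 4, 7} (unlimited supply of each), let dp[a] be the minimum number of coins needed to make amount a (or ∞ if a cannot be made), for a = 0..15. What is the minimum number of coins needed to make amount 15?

 a  0  1  2  3  4  5  6  7  8  9 10 11 12 13 14 15
dp  0  -  1  -  1  -  2  1  2  2  3  2  3  3  2  3
(- denotes ∞ / unreachable)

3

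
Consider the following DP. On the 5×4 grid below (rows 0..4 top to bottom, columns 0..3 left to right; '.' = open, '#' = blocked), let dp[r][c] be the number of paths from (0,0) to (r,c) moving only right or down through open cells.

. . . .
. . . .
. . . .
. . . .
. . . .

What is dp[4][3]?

r\c   0   1   2   3
  0   1   1   1   1
  1   1   2   3   4
  2   1   3   6  10
  3   1   4  10  20
  4   1   5  15  35

35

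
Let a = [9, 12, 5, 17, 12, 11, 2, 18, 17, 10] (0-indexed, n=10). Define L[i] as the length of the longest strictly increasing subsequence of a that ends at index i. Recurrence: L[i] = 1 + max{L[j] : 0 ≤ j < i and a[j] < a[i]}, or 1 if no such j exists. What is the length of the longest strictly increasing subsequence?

4

   i    0    1    2    3    4    5    6    7    8    9
a[i]    9   12    5   17   12   11    2   18   17   10
L[i]    1    2    1    3    2    2    1    4    3    2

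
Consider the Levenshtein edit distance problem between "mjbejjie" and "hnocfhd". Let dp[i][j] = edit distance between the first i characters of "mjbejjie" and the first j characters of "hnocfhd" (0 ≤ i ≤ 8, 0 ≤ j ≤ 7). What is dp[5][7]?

   ''  h  n  o  c  f  h  d
''  0  1  2  3  4  5  6  7
 m  1  1  2  3  4  5  6  7
 j  2  2  2  3  4  5  6  7
 b  3  3  3  3  4  5  6  7
 e  4  4  4  4  4  5  6  7
 j  5  5  5  5  5  5  6  7
 j  6  6  6  6  6  6  6  7
 i  7  7  7  7  7  7  7  7
 e  8  8  8  8  8  8  8  8

7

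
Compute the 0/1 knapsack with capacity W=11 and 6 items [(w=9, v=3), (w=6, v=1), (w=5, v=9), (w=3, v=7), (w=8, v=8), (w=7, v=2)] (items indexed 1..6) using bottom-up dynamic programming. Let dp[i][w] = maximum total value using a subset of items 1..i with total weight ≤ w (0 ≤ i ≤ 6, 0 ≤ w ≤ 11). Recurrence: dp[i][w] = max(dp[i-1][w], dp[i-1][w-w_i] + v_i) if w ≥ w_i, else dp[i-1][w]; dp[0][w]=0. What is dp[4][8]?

16

i\w   0   1   2   3   4   5   6   7   8   9  10  11
  0   0   0   0   0   0   0   0   0   0   0   0   0
  1   0   0   0   0   0   0   0   0   0   3   3   3
  2   0   0   0   0   0   0   1   1   1   3   3   3
  3   0   0   0   0   0   9   9   9   9   9   9  10
  4   0   0   0   7   7   9   9   9  16  16  16  16
  5   0   0   0   7   7   9   9   9  16  16  16  16
  6   0   0   0   7   7   9   9   9  16  16  16  16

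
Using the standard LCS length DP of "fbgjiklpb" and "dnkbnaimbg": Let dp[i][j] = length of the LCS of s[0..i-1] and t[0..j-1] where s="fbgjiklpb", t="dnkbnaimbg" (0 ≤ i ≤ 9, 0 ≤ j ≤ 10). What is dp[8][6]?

   ''  d  n  k  b  n  a  i  m  b  g
''  0  0  0  0  0  0  0  0  0  0  0
 f  0  0  0  0  0  0  0  0  0  0  0
 b  0  0  0  0  1  1  1  1  1  1  1
 g  0  0  0  0  1  1  1  1  1  1  2
 j  0  0  0  0  1  1  1  1  1  1  2
 i  0  0  0  0  1  1  1  2  2  2  2
 k  0  0  0  1  1  1  1  2  2  2  2
 l  0  0  0  1  1  1  1  2  2  2  2
 p  0  0  0  1  1  1  1  2  2  2  2
 b  0  0  0  1  2  2  2  2  2  3  3

1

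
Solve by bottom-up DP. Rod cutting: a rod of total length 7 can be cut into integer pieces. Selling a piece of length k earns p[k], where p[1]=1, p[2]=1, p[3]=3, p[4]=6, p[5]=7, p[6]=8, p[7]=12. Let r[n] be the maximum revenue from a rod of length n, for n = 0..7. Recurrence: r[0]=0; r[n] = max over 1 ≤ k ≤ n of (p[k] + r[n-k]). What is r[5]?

   n    0    1    2    3    4    5    6    7
r[n]    0    1    2    3    6    7    8   12

7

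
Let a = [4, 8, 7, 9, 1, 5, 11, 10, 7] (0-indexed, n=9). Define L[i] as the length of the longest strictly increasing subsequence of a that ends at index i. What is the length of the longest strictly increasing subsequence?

   i    0    1    2    3    4    5    6    7    8
a[i]    4    8    7    9    1    5   11   10    7
L[i]    1    2    2    3    1    2    4    4    3

4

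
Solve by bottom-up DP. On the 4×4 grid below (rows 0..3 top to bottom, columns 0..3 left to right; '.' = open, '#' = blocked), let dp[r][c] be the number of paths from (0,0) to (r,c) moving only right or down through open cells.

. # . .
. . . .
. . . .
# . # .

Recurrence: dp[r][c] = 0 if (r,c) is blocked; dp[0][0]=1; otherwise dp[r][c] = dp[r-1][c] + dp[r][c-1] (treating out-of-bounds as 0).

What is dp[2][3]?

4

r\c   0   1   2   3
  0   1   0   0   0
  1   1   1   1   1
  2   1   2   3   4
  3   0   2   0   4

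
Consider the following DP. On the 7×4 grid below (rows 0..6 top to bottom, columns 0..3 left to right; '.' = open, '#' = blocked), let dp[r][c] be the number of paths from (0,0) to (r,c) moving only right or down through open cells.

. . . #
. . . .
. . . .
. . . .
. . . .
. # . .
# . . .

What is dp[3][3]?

r\c   0   1   2   3
  0   1   1   1   0
  1   1   2   3   3
  2   1   3   6   9
  3   1   4  10  19
  4   1   5  15  34
  5   1   0  15  49
  6   0   0  15  64

19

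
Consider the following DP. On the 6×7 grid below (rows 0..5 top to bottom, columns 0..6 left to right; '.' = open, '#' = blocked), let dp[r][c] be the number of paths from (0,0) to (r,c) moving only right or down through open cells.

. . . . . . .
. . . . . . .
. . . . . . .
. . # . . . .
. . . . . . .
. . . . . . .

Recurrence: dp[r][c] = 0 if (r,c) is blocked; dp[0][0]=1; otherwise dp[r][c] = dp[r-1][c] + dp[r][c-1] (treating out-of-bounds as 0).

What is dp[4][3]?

15

r\c   0   1   2   3   4   5   6
  0   1   1   1   1   1   1   1
  1   1   2   3   4   5   6   7
  2   1   3   6  10  15  21  28
  3   1   4   0  10  25  46  74
  4   1   5   5  15  40  86 160
  5   1   6  11  26  66 152 312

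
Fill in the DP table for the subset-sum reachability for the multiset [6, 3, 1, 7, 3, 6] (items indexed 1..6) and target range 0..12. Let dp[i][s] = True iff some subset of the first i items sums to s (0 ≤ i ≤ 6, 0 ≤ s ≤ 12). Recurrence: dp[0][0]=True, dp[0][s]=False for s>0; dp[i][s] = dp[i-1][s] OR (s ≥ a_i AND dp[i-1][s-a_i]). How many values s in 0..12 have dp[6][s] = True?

i\s   0   1   2   3   4   5   6   7   8   9  10  11  12
  0   T   F   F   F   F   F   F   F   F   F   F   F   F
  1   T   F   F   F   F   F   T   F   F   F   F   F   F
  2   T   F   F   T   F   F   T   F   F   T   F   F   F
  3   T   T   F   T   T   F   T   T   F   T   T   F   F
  4   T   T   F   T   T   F   T   T   T   T   T   T   F
  5   T   T   F   T   T   F   T   T   T   T   T   T   T
  6   T   T   F   T   T   F   T   T   T   T   T   T   T

11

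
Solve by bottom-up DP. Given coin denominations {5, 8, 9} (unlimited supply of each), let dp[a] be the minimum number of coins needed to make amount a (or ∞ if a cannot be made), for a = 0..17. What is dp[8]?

1

 a  0  1  2  3  4  5  6  7  8  9 10 11 12 13 14 15 16 17
dp  0  -  -  -  -  1  -  -  1  1  2  -  -  2  2  3  2  2
(- denotes ∞ / unreachable)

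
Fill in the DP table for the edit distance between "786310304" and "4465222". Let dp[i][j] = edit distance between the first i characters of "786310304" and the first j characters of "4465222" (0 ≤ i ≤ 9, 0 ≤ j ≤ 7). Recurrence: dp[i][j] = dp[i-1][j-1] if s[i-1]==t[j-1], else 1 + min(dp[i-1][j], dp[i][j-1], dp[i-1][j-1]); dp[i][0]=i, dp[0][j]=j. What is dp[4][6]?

   ''  4  4  6  5  2  2  2
''  0  1  2  3  4  5  6  7
 7  1  1  2  3  4  5  6  7
 8  2  2  2  3  4  5  6  7
 6  3  3  3  2  3  4  5  6
 3  4  4  4  3  3  4  5  6
 1  5  5  5  4  4  4  5  6
 0  6  6  6  5  5  5  5  6
 3  7  7  7  6  6  6  6  6
 0  8  8  8  7  7  7  7  7
 4  9  8  8  8  8  8  8  8

5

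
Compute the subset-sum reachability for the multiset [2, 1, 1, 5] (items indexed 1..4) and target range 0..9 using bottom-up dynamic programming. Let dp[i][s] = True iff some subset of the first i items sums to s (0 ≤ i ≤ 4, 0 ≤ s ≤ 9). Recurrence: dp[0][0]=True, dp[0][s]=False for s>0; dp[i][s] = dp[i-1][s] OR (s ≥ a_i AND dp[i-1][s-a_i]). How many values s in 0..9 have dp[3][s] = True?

i\s   0   1   2   3   4   5   6   7   8   9
  0   T   F   F   F   F   F   F   F   F   F
  1   T   F   T   F   F   F   F   F   F   F
  2   T   T   T   T   F   F   F   F   F   F
  3   T   T   T   T   T   F   F   F   F   F
  4   T   T   T   T   T   T   T   T   T   T

5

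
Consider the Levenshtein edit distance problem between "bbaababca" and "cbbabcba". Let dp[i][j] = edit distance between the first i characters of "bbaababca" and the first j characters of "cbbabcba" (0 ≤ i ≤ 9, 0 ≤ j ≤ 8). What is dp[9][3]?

7

   ''  c  b  b  a  b  c  b  a
''  0  1  2  3  4  5  6  7  8
 b  1  1  1  2  3  4  5  6  7
 b  2  2  1  1  2  3  4  5  6
 a  3  3  2  2  1  2  3  4  5
 a  4  4  3  3  2  2  3  4  4
 b  5  5  4  3  3  2  3  3  4
 a  6  6  5  4  3  3  3  4  3
 b  7  7  6  5  4  3  4  3  4
 c  8  7  7  6  5  4  3  4  4
 a  9  8  8  7  6  5  4  4  4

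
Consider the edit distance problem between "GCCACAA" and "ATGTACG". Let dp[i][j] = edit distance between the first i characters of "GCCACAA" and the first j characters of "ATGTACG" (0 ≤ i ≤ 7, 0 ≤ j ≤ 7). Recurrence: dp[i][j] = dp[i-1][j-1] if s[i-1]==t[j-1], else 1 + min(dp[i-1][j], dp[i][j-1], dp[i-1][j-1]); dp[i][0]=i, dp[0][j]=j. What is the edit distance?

6

   ''  A  T  G  T  A  C  G
''  0  1  2  3  4  5  6  7
 G  1  1  2  2  3  4  5  6
 C  2  2  2  3  3  4  4  5
 C  3  3  3  3  4  4  4  5
 A  4  3  4  4  4  4  5  5
 C  5  4  4  5  5  5  4  5
 A  6  5  5  5  6  5  5  5
 A  7  6  6  6  6  6  6  6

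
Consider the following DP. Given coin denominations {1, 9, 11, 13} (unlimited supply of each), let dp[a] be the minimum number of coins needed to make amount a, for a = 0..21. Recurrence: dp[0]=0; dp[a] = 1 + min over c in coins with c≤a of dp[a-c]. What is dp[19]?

3

 a  0  1  2  3  4  5  6  7  8  9 10 11 12 13 14 15 16 17 18 19 20 21
dp  0  1  2  3  4  5  6  7  8  1  2  1  2  1  2  3  4  5  2  3  2  3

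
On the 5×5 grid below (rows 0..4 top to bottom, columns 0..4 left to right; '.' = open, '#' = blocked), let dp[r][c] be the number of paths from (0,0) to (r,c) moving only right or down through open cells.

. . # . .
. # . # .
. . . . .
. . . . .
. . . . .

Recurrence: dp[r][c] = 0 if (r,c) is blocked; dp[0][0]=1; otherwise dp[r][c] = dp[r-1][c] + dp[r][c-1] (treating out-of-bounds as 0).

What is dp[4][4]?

15

r\c   0   1   2   3   4
  0   1   1   0   0   0
  1   1   0   0   0   0
  2   1   1   1   1   1
  3   1   2   3   4   5
  4   1   3   6  10  15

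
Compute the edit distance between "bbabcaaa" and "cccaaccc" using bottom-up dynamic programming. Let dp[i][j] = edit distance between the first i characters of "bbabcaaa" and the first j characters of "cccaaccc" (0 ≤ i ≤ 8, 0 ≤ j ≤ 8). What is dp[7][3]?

   ''  c  c  c  a  a  c  c  c
''  0  1  2  3  4  5  6  7  8
 b  1  1  2  3  4  5  6  7  8
 b  2  2  2  3  4  5  6  7  8
 a  3  3  3  3  3  4  5  6  7
 b  4  4  4  4  4  4  5  6  7
 c  5  4  4  4  5  5  4  5  6
 a  6  5  5  5  4  5  5  5  6
 a  7  6  6  6  5  4  5  6  6
 a  8  7  7  7  6  5  5  6  7

6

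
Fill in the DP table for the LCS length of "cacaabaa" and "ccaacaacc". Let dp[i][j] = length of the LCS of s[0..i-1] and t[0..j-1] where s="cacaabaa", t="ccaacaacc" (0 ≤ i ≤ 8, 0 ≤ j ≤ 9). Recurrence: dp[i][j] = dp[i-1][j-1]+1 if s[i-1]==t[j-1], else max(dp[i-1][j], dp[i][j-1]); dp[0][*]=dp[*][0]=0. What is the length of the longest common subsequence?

6

   ''  c  c  a  a  c  a  a  c  c
''  0  0  0  0  0  0  0  0  0  0
 c  0  1  1  1  1  1  1  1  1  1
 a  0  1  1  2  2  2  2  2  2  2
 c  0  1  2  2  2  3  3  3  3  3
 a  0  1  2  3  3  3  4  4  4  4
 a  0  1  2  3  4  4  4  5  5  5
 b  0  1  2  3  4  4  4  5  5  5
 a  0  1  2  3  4  4  5  5  5  5
 a  0  1  2  3  4  4  5  6  6  6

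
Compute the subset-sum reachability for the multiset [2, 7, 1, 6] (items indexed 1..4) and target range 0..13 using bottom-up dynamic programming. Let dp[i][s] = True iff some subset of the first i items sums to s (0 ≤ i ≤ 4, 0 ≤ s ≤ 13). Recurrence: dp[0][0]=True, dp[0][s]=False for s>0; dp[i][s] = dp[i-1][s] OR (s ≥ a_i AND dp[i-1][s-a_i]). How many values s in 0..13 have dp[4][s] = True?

10

i\s   0   1   2   3   4   5   6   7   8   9  10  11  12  13
  0   T   F   F   F   F   F   F   F   F   F   F   F   F   F
  1   T   F   T   F   F   F   F   F   F   F   F   F   F   F
  2   T   F   T   F   F   F   F   T   F   T   F   F   F   F
  3   T   T   T   T   F   F   F   T   T   T   T   F   F   F
  4   T   T   T   T   F   F   T   T   T   T   T   F   F   T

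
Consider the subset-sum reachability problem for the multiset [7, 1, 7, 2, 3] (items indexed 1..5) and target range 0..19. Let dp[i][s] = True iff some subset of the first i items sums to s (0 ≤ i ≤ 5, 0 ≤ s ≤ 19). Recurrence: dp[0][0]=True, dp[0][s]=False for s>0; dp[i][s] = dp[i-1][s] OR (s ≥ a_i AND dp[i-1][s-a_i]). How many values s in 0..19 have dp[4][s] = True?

12

i\s   0   1   2   3   4   5   6   7   8   9  10  11  12  13  14  15  16  17  18  19
  0   T   F   F   F   F   F   F   F   F   F   F   F   F   F   F   F   F   F   F   F
  1   T   F   F   F   F   F   F   T   F   F   F   F   F   F   F   F   F   F   F   F
  2   T   T   F   F   F   F   F   T   T   F   F   F   F   F   F   F   F   F   F   F
  3   T   T   F   F   F   F   F   T   T   F   F   F   F   F   T   T   F   F   F   F
  4   T   T   T   T   F   F   F   T   T   T   T   F   F   F   T   T   T   T   F   F
  5   T   T   T   T   T   T   T   T   T   T   T   T   T   T   T   T   T   T   T   T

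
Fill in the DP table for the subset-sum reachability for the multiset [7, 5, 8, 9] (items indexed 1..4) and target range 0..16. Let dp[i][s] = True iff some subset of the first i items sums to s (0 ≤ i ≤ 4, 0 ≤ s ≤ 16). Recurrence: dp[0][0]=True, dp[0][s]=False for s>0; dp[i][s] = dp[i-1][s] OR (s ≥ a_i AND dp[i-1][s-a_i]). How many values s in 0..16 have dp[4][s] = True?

10

i\s   0   1   2   3   4   5   6   7   8   9  10  11  12  13  14  15  16
  0   T   F   F   F   F   F   F   F   F   F   F   F   F   F   F   F   F
  1   T   F   F   F   F   F   F   T   F   F   F   F   F   F   F   F   F
  2   T   F   F   F   F   T   F   T   F   F   F   F   T   F   F   F   F
  3   T   F   F   F   F   T   F   T   T   F   F   F   T   T   F   T   F
  4   T   F   F   F   F   T   F   T   T   T   F   F   T   T   T   T   T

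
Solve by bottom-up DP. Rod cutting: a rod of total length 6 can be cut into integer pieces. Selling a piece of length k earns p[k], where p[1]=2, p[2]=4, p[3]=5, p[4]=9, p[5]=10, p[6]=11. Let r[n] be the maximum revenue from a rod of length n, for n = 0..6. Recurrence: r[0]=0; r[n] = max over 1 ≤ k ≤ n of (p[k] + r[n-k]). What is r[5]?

   n    0    1    2    3    4    5    6
r[n]    0    2    4    6    9   11   13

11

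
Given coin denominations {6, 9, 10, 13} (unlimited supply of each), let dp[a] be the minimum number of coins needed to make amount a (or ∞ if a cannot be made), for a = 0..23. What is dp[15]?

2

 a  0  1  2  3  4  5  6  7  8  9 10 11 12 13 14 15 16 17 18 19 20 21 22 23
dp  0  -  -  -  -  -  1  -  -  1  1  -  2  1  -  2  2  -  2  2  2  3  2  2
(- denotes ∞ / unreachable)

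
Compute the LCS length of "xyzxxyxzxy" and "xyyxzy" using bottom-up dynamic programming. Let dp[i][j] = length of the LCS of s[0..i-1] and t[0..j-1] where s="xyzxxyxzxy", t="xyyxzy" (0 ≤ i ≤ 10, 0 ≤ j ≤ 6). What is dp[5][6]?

   ''  x  y  y  x  z  y
''  0  0  0  0  0  0  0
 x  0  1  1  1  1  1  1
 y  0  1  2  2  2  2  2
 z  0  1  2  2  2  3  3
 x  0  1  2  2  3  3  3
 x  0  1  2  2  3  3  3
 y  0  1  2  3  3  3  4
 x  0  1  2  3  4  4  4
 z  0  1  2  3  4  5  5
 x  0  1  2  3  4  5  5
 y  0  1  2  3  4  5  6

3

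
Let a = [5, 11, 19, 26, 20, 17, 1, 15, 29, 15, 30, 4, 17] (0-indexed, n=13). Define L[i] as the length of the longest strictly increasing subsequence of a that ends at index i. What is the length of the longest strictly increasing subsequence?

   i    0    1    2    3    4    5    6    7    8    9   10   11   12
a[i]    5   11   19   26   20   17    1   15   29   15   30    4   17
L[i]    1    2    3    4    4    3    1    3    5    3    6    2    4

6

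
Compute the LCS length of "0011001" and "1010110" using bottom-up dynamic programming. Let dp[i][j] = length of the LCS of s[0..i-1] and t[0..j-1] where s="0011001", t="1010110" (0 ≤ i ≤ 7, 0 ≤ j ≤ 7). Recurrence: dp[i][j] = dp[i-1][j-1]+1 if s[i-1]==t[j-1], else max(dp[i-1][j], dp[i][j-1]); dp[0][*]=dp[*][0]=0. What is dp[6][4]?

   ''  1  0  1  0  1  1  0
''  0  0  0  0  0  0  0  0
 0  0  0  1  1  1  1  1  1
 0  0  0  1  1  2  2  2  2
 1  0  1  1  2  2  3  3  3
 1  0  1  1  2  2  3  4  4
 0  0  1  2  2  3  3  4  5
 0  0  1  2  2  3  3  4  5
 1  0  1  2  3  3  4  4  5

3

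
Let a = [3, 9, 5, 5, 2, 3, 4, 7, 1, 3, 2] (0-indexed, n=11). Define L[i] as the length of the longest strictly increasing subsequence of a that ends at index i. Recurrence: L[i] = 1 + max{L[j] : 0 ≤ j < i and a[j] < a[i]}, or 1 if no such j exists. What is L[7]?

   i    0    1    2    3    4    5    6    7    8    9   10
a[i]    3    9    5    5    2    3    4    7    1    3    2
L[i]    1    2    2    2    1    2    3    4    1    2    2

4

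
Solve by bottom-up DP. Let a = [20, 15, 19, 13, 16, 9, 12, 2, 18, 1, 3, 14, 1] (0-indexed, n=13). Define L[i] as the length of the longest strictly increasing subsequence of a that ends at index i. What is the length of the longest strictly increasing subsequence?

3

   i    0    1    2    3    4    5    6    7    8    9   10   11   12
a[i]   20   15   19   13   16    9   12    2   18    1    3   14    1
L[i]    1    1    2    1    2    1    2    1    3    1    2    3    1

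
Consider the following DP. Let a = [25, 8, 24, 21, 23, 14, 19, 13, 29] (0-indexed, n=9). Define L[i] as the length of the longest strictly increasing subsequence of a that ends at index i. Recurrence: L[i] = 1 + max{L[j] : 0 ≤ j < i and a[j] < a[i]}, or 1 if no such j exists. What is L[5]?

2

   i    0    1    2    3    4    5    6    7    8
a[i]   25    8   24   21   23   14   19   13   29
L[i]    1    1    2    2    3    2    3    2    4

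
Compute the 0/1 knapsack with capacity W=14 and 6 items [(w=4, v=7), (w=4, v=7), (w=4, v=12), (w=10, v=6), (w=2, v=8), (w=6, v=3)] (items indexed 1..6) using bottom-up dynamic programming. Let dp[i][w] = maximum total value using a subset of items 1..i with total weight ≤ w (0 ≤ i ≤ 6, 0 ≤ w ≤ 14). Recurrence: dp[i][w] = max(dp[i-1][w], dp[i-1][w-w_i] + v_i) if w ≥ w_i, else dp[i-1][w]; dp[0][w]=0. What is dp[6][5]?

i\w   0   1   2   3   4   5   6   7   8   9  10  11  12  13  14
  0   0   0   0   0   0   0   0   0   0   0   0   0   0   0   0
  1   0   0   0   0   7   7   7   7   7   7   7   7   7   7   7
  2   0   0   0   0   7   7   7   7  14  14  14  14  14  14  14
  3   0   0   0   0  12  12  12  12  19  19  19  19  26  26  26
  4   0   0   0   0  12  12  12  12  19  19  19  19  26  26  26
  5   0   0   8   8  12  12  20  20  20  20  27  27  27  27  34
  6   0   0   8   8  12  12  20  20  20  20  27  27  27  27  34

12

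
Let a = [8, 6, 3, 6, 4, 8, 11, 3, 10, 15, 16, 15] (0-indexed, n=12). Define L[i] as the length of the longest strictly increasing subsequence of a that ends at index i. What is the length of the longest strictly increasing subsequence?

   i    0    1    2    3    4    5    6    7    8    9   10   11
a[i]    8    6    3    6    4    8   11    3   10   15   16   15
L[i]    1    1    1    2    2    3    4    1    4    5    6    5

6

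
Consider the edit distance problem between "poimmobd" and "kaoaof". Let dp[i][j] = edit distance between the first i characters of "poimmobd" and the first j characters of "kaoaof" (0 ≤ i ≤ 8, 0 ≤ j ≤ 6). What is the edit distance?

7

   ''  k  a  o  a  o  f
''  0  1  2  3  4  5  6
 p  1  1  2  3  4  5  6
 o  2  2  2  2  3  4  5
 i  3  3  3  3  3  4  5
 m  4  4  4  4  4  4  5
 m  5  5  5  5  5  5  5
 o  6  6  6  5  6  5  6
 b  7  7  7  6  6  6  6
 d  8  8  8  7  7  7  7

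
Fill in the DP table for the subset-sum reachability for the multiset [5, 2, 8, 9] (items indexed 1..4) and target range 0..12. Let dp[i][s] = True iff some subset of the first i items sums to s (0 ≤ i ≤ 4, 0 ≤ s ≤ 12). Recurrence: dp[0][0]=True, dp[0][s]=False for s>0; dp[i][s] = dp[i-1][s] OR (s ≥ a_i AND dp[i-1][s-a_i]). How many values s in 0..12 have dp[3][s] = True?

i\s   0   1   2   3   4   5   6   7   8   9  10  11  12
  0   T   F   F   F   F   F   F   F   F   F   F   F   F
  1   T   F   F   F   F   T   F   F   F   F   F   F   F
  2   T   F   T   F   F   T   F   T   F   F   F   F   F
  3   T   F   T   F   F   T   F   T   T   F   T   F   F
  4   T   F   T   F   F   T   F   T   T   T   T   T   F

6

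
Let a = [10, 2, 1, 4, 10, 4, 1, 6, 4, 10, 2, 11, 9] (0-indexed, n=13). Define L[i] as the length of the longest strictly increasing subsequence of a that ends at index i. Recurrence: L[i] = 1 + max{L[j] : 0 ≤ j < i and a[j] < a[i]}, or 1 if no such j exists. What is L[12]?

4

   i    0    1    2    3    4    5    6    7    8    9   10   11   12
a[i]   10    2    1    4   10    4    1    6    4   10    2   11    9
L[i]    1    1    1    2    3    2    1    3    2    4    2    5    4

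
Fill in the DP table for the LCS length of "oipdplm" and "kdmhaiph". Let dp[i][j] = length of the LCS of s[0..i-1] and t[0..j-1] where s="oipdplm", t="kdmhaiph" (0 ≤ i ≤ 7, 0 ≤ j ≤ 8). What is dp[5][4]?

1

   ''  k  d  m  h  a  i  p  h
''  0  0  0  0  0  0  0  0  0
 o  0  0  0  0  0  0  0  0  0
 i  0  0  0  0  0  0  1  1  1
 p  0  0  0  0  0  0  1  2  2
 d  0  0  1  1  1  1  1  2  2
 p  0  0  1  1  1  1  1  2  2
 l  0  0  1  1  1  1  1  2  2
 m  0  0  1  2  2  2  2  2  2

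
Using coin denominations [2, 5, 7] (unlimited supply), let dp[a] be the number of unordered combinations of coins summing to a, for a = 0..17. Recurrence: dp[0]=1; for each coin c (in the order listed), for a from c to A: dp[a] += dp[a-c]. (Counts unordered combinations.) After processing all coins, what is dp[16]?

4

after  coin     0     1     2     3     4     5     6     7     8     9    10    11    12    13    14    15    16    17
          2     1     0     1     0     1     0     1     0     1     0     1     0     1     0     1     0     1     0
          5     1     0     1     0     1     1     1     1     1     1     2     1     2     1     2     2     2     2
          7     1     0     1     0     1     1     1     2     1     2     2     2     3     2     4     3     4     4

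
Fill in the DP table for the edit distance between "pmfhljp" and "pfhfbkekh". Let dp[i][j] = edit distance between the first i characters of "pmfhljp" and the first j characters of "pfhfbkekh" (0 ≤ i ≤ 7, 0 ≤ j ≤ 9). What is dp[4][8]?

   ''  p  f  h  f  b  k  e  k  h
''  0  1  2  3  4  5  6  7  8  9
 p  1  0  1  2  3  4  5  6  7  8
 m  2  1  1  2  3  4  5  6  7  8
 f  3  2  1  2  2  3  4  5  6  7
 h  4  3  2  1  2  3  4  5  6  6
 l  5  4  3  2  2  3  4  5  6  7
 j  6  5  4  3  3  3  4  5  6  7
 p  7  6  5  4  4  4  4  5  6  7

6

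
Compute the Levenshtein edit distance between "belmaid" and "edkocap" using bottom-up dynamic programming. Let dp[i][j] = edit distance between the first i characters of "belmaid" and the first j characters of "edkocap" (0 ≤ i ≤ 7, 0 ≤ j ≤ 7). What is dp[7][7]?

7

   ''  e  d  k  o  c  a  p
''  0  1  2  3  4  5  6  7
 b  1  1  2  3  4  5  6  7
 e  2  1  2  3  4  5  6  7
 l  3  2  2  3  4  5  6  7
 m  4  3  3  3  4  5  6  7
 a  5  4  4  4  4  5  5  6
 i  6  5  5  5  5  5  6  6
 d  7  6  5  6  6  6  6  7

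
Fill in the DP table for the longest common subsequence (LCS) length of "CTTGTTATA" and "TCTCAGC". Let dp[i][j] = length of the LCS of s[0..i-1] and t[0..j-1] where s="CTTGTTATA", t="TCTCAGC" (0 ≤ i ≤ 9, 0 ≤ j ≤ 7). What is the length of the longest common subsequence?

   ''  T  C  T  C  A  G  C
''  0  0  0  0  0  0  0  0
 C  0  0  1  1  1  1  1  1
 T  0  1  1  2  2  2  2  2
 T  0  1  1  2  2  2  2  2
 G  0  1  1  2  2  2  3  3
 T  0  1  1  2  2  2  3  3
 T  0  1  1  2  2  2  3  3
 A  0  1  1  2  2  3  3  3
 T  0  1  1  2  2  3  3  3
 A  0  1  1  2  2  3  3  3

3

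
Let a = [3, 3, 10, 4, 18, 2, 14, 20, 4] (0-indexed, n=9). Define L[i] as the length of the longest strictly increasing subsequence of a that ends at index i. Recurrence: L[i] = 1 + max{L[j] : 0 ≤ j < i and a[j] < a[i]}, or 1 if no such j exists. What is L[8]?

2

   i    0    1    2    3    4    5    6    7    8
a[i]    3    3   10    4   18    2   14   20    4
L[i]    1    1    2    2    3    1    3    4    2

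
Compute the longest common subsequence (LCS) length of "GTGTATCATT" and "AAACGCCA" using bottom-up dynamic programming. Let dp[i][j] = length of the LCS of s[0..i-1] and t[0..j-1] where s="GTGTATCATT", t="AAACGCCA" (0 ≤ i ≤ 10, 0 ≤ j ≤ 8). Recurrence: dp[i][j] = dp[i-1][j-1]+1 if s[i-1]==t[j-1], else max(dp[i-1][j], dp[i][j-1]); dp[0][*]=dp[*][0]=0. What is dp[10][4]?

   ''  A  A  A  C  G  C  C  A
''  0  0  0  0  0  0  0  0  0
 G  0  0  0  0  0  1  1  1  1
 T  0  0  0  0  0  1  1  1  1
 G  0  0  0  0  0  1  1  1  1
 T  0  0  0  0  0  1  1  1  1
 A  0  1  1  1  1  1  1  1  2
 T  0  1  1  1  1  1  1  1  2
 C  0  1  1  1  2  2  2  2  2
 A  0  1  2  2  2  2  2  2  3
 T  0  1  2  2  2  2  2  2  3
 T  0  1  2  2  2  2  2  2  3

2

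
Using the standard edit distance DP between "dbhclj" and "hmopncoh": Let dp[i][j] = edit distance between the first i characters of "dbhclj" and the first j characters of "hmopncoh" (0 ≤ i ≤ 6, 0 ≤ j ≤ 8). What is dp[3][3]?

3

   ''  h  m  o  p  n  c  o  h
''  0  1  2  3  4  5  6  7  8
 d  1  1  2  3  4  5  6  7  8
 b  2  2  2  3  4  5  6  7  8
 h  3  2  3  3  4  5  6  7  7
 c  4  3  3  4  4  5  5  6  7
 l  5  4  4  4  5  5  6  6  7
 j  6  5  5  5  5  6  6  7  7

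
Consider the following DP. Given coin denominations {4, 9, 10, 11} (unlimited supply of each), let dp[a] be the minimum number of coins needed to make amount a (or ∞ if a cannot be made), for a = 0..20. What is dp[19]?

 a  0  1  2  3  4  5  6  7  8  9 10 11 12 13 14 15 16 17 18 19 20
dp  0  -  -  -  1  -  -  -  2  1  1  1  3  2  2  2  4  3  2  2  2
(- denotes ∞ / unreachable)

2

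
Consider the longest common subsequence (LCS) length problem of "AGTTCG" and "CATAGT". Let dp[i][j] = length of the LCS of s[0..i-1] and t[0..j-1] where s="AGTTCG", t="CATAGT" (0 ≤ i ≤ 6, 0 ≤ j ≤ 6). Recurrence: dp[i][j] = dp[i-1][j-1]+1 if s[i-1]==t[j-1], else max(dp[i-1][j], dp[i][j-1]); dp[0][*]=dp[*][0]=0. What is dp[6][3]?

   ''  C  A  T  A  G  T
''  0  0  0  0  0  0  0
 A  0  0  1  1  1  1  1
 G  0  0  1  1  1  2  2
 T  0  0  1  2  2  2  3
 T  0  0  1  2  2  2  3
 C  0  1  1  2  2  2  3
 G  0  1  1  2  2  3  3

2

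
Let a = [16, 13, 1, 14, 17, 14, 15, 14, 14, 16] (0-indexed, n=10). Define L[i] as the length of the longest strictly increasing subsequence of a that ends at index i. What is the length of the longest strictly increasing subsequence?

4

   i    0    1    2    3    4    5    6    7    8    9
a[i]   16   13    1   14   17   14   15   14   14   16
L[i]    1    1    1    2    3    2    3    2    2    4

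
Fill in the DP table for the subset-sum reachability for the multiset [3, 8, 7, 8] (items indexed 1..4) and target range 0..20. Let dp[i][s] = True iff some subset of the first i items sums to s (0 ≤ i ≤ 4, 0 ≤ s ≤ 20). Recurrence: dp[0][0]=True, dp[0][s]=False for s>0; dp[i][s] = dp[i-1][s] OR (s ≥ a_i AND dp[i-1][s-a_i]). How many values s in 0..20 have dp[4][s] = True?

i\s   0   1   2   3   4   5   6   7   8   9  10  11  12  13  14  15  16  17  18  19  20
  0   T   F   F   F   F   F   F   F   F   F   F   F   F   F   F   F   F   F   F   F   F
  1   T   F   F   T   F   F   F   F   F   F   F   F   F   F   F   F   F   F   F   F   F
  2   T   F   F   T   F   F   F   F   T   F   F   T   F   F   F   F   F   F   F   F   F
  3   T   F   F   T   F   F   F   T   T   F   T   T   F   F   F   T   F   F   T   F   F
  4   T   F   F   T   F   F   F   T   T   F   T   T   F   F   F   T   T   F   T   T   F

10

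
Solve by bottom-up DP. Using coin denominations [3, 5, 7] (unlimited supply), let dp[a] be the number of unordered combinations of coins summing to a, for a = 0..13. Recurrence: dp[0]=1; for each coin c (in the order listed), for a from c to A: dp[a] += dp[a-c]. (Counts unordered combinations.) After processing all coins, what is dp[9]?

after  coin     0     1     2     3     4     5     6     7     8     9    10    11    12    13
          3     1     0     0     1     0     0     1     0     0     1     0     0     1     0
          5     1     0     0     1     0     1     1     0     1     1     1     1     1     1
          7     1     0     0     1     0     1     1     1     1     1     2     1     2     2

1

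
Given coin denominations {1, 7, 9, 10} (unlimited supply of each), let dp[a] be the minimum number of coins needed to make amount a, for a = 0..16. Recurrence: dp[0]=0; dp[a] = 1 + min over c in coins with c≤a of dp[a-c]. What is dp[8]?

 a  0  1  2  3  4  5  6  7  8  9 10 11 12 13 14 15 16
dp  0  1  2  3  4  5  6  1  2  1  1  2  3  4  2  3  2

2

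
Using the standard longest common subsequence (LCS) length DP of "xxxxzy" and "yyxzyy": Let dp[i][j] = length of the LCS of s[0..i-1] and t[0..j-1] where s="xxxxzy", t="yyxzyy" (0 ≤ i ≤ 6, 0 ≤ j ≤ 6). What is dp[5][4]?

   ''  y  y  x  z  y  y
''  0  0  0  0  0  0  0
 x  0  0  0  1  1  1  1
 x  0  0  0  1  1  1  1
 x  0  0  0  1  1  1  1
 x  0  0  0  1  1  1  1
 z  0  0  0  1  2  2  2
 y  0  1  1  1  2  3  3

2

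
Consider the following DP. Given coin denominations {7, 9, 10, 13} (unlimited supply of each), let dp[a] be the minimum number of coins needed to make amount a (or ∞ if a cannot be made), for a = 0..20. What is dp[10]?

1

 a  0  1  2  3  4  5  6  7  8  9 10 11 12 13 14 15 16 17 18 19 20
dp  0  -  -  -  -  -  -  1  -  1  1  -  -  1  2  -  2  2  2  2  2
(- denotes ∞ / unreachable)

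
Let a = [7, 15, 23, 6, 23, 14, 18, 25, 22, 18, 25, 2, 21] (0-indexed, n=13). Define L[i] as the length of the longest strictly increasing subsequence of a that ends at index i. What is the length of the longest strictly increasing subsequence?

   i    0    1    2    3    4    5    6    7    8    9   10   11   12
a[i]    7   15   23    6   23   14   18   25   22   18   25    2   21
L[i]    1    2    3    1    3    2    3    4    4    3    5    1    4

5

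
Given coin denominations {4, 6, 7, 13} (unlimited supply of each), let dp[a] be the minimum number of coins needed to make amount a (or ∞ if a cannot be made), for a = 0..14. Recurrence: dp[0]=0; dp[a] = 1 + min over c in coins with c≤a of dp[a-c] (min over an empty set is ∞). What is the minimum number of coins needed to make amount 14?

 a  0  1  2  3  4  5  6  7  8  9 10 11 12 13 14
dp  0  -  -  -  1  -  1  1  2  -  2  2  2  1  2
(- denotes ∞ / unreachable)

2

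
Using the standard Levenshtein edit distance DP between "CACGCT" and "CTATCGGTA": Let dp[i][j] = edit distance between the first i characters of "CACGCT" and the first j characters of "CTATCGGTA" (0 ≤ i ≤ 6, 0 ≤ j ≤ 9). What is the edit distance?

4

   ''  C  T  A  T  C  G  G  T  A
''  0  1  2  3  4  5  6  7  8  9
 C  1  0  1  2  3  4  5  6  7  8
 A  2  1  1  1  2  3  4  5  6  7
 C  3  2  2  2  2  2  3  4  5  6
 G  4  3  3  3  3  3  2  3  4  5
 C  5  4  4  4  4  3  3  3  4  5
 T  6  5  4  5  4  4  4  4  3  4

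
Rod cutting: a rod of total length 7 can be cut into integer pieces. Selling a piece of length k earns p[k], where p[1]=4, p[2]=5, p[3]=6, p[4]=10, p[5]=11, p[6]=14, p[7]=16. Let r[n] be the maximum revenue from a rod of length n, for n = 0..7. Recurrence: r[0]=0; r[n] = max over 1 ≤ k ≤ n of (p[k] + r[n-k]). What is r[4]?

   n    0    1    2    3    4    5    6    7
r[n]    0    4    8   12   16   20   24   28

16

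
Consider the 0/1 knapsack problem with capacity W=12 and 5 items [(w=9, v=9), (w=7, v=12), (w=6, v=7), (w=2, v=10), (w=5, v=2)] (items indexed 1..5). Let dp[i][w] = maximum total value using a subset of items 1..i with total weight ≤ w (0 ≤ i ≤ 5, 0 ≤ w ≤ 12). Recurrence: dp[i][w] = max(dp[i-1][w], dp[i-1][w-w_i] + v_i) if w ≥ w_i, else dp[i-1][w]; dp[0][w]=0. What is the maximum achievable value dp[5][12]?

i\w   0   1   2   3   4   5   6   7   8   9  10  11  12
  0   0   0   0   0   0   0   0   0   0   0   0   0   0
  1   0   0   0   0   0   0   0   0   0   9   9   9   9
  2   0   0   0   0   0   0   0  12  12  12  12  12  12
  3   0   0   0   0   0   0   7  12  12  12  12  12  12
  4   0   0  10  10  10  10  10  12  17  22  22  22  22
  5   0   0  10  10  10  10  10  12  17  22  22  22  22

22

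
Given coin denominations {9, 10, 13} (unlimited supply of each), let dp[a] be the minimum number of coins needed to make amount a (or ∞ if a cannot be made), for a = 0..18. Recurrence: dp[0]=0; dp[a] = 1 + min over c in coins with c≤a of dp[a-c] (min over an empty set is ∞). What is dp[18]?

2

 a  0  1  2  3  4  5  6  7  8  9 10 11 12 13 14 15 16 17 18
dp  0  -  -  -  -  -  -  -  -  1  1  -  -  1  -  -  -  -  2
(- denotes ∞ / unreachable)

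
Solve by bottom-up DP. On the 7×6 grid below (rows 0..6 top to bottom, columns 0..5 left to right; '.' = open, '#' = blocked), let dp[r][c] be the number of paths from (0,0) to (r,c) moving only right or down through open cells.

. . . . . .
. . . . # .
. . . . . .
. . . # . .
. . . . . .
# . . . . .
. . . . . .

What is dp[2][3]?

r\c   0   1   2   3   4   5
  0   1   1   1   1   1   1
  1   1   2   3   4   0   1
  2   1   3   6  10  10  11
  3   1   4  10   0  10  21
  4   1   5  15  15  25  46
  5   0   5  20  35  60 106
  6   0   5  25  60 120 226

10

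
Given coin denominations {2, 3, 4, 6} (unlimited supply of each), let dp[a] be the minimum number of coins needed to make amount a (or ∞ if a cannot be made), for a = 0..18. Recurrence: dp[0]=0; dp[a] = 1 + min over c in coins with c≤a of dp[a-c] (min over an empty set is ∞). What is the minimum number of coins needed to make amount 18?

3

 a  0  1  2  3  4  5  6  7  8  9 10 11 12 13 14 15 16 17 18
dp  0  -  1  1  1  2  1  2  2  2  2  3  2  3  3  3  3  4  3
(- denotes ∞ / unreachable)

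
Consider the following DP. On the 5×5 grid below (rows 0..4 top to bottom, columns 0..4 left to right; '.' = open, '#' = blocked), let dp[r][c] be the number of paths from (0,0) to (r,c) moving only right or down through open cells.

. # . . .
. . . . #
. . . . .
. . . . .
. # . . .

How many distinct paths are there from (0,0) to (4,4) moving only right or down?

30

r\c   0   1   2   3   4
  0   1   0   0   0   0
  1   1   1   1   1   0
  2   1   2   3   4   4
  3   1   3   6  10  14
  4   1   0   6  16  30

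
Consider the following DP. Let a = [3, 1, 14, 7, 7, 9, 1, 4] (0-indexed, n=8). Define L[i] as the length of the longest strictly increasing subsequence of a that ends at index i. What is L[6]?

1

   i    0    1    2    3    4    5    6    7
a[i]    3    1   14    7    7    9    1    4
L[i]    1    1    2    2    2    3    1    2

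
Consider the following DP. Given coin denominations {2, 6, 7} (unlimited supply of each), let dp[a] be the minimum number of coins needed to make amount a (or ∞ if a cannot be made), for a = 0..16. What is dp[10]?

3

 a  0  1  2  3  4  5  6  7  8  9 10 11 12 13 14 15 16
dp  0  -  1  -  2  -  1  1  2  2  3  3  2  2  2  3  3
(- denotes ∞ / unreachable)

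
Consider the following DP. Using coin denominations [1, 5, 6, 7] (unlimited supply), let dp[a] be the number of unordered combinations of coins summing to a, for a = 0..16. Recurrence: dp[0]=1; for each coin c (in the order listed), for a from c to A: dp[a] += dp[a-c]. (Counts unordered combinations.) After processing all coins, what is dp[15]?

11

after  coin     0     1     2     3     4     5     6     7     8     9    10    11    12    13    14    15    16
          1     1     1     1     1     1     1     1     1     1     1     1     1     1     1     1     1     1
          5     1     1     1     1     1     2     2     2     2     2     3     3     3     3     3     4     4
          6     1     1     1     1     1     2     3     3     3     3     4     5     6     6     6     7     8
          7     1     1     1     1     1     2     3     4     4     4     5     6     8     9    10    11    12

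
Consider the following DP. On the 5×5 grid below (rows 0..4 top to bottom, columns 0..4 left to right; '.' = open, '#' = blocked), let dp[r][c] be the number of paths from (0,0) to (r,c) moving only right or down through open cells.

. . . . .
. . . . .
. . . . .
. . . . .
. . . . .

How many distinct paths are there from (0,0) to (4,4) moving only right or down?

r\c   0   1   2   3   4
  0   1   1   1   1   1
  1   1   2   3   4   5
  2   1   3   6  10  15
  3   1   4  10  20  35
  4   1   5  15  35  70

70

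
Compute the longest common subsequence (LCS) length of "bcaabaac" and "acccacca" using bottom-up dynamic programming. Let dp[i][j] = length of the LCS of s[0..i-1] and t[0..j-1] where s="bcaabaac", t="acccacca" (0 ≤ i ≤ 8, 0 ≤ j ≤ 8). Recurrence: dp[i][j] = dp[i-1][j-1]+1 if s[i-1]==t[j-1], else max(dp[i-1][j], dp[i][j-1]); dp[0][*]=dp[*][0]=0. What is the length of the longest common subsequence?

3

   ''  a  c  c  c  a  c  c  a
''  0  0  0  0  0  0  0  0  0
 b  0  0  0  0  0  0  0  0  0
 c  0  0  1  1  1  1  1  1  1
 a  0  1  1  1  1  2  2  2  2
 a  0  1  1  1  1  2  2  2  3
 b  0  1  1  1  1  2  2  2  3
 a  0  1  1  1  1  2  2  2  3
 a  0  1  1  1  1  2  2  2  3
 c  0  1  2  2  2  2  3  3  3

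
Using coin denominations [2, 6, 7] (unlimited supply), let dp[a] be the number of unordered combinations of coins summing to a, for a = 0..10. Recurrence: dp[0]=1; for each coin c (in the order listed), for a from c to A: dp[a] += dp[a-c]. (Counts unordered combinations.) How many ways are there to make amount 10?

after  coin     0     1     2     3     4     5     6     7     8     9    10
          2     1     0     1     0     1     0     1     0     1     0     1
          6     1     0     1     0     1     0     2     0     2     0     2
          7     1     0     1     0     1     0     2     1     2     1     2

2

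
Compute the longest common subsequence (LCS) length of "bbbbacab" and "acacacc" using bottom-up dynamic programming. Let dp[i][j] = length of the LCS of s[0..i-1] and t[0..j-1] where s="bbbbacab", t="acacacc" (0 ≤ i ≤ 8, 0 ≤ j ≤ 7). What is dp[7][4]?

   ''  a  c  a  c  a  c  c
''  0  0  0  0  0  0  0  0
 b  0  0  0  0  0  0  0  0
 b  0  0  0  0  0  0  0  0
 b  0  0  0  0  0  0  0  0
 b  0  0  0  0  0  0  0  0
 a  0  1  1  1  1  1  1  1
 c  0  1  2  2  2  2  2  2
 a  0  1  2  3  3  3  3  3
 b  0  1  2  3  3  3  3  3

3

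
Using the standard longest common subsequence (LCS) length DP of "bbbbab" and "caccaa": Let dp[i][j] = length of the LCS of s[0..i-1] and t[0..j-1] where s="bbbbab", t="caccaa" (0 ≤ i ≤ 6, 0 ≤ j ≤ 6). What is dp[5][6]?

   ''  c  a  c  c  a  a
''  0  0  0  0  0  0  0
 b  0  0  0  0  0  0  0
 b  0  0  0  0  0  0  0
 b  0  0  0  0  0  0  0
 b  0  0  0  0  0  0  0
 a  0  0  1  1  1  1  1
 b  0  0  1  1  1  1  1

1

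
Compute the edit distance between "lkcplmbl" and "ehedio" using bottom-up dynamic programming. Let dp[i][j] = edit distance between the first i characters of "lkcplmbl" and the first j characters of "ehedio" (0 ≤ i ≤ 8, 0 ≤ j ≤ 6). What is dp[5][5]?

   ''  e  h  e  d  i  o
''  0  1  2  3  4  5  6
 l  1  1  2  3  4  5  6
 k  2  2  2  3  4  5  6
 c  3  3  3  3  4  5  6
 p  4  4  4  4  4  5  6
 l  5  5  5  5  5  5  6
 m  6  6  6  6  6  6  6
 b  7  7  7  7  7  7  7
 l  8  8  8  8  8  8  8

5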